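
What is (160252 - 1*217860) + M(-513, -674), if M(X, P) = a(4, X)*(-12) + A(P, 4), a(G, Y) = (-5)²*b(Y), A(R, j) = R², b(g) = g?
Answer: 550568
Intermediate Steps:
a(G, Y) = 25*Y (a(G, Y) = (-5)²*Y = 25*Y)
M(X, P) = P² - 300*X (M(X, P) = (25*X)*(-12) + P² = -300*X + P² = P² - 300*X)
(160252 - 1*217860) + M(-513, -674) = (160252 - 1*217860) + ((-674)² - 300*(-513)) = (160252 - 217860) + (454276 + 153900) = -57608 + 608176 = 550568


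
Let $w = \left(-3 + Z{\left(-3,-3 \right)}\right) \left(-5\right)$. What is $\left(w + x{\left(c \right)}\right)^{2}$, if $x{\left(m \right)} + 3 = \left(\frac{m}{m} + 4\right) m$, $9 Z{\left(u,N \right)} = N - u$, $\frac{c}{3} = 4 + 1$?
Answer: $7569$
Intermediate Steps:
$c = 15$ ($c = 3 \left(4 + 1\right) = 3 \cdot 5 = 15$)
$Z{\left(u,N \right)} = - \frac{u}{9} + \frac{N}{9}$ ($Z{\left(u,N \right)} = \frac{N - u}{9} = - \frac{u}{9} + \frac{N}{9}$)
$x{\left(m \right)} = -3 + 5 m$ ($x{\left(m \right)} = -3 + \left(\frac{m}{m} + 4\right) m = -3 + \left(1 + 4\right) m = -3 + 5 m$)
$w = 15$ ($w = \left(-3 + \left(\left(- \frac{1}{9}\right) \left(-3\right) + \frac{1}{9} \left(-3\right)\right)\right) \left(-5\right) = \left(-3 + \left(\frac{1}{3} - \frac{1}{3}\right)\right) \left(-5\right) = \left(-3 + 0\right) \left(-5\right) = \left(-3\right) \left(-5\right) = 15$)
$\left(w + x{\left(c \right)}\right)^{2} = \left(15 + \left(-3 + 5 \cdot 15\right)\right)^{2} = \left(15 + \left(-3 + 75\right)\right)^{2} = \left(15 + 72\right)^{2} = 87^{2} = 7569$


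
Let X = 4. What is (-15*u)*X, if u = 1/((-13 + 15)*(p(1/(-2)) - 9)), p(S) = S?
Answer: 60/19 ≈ 3.1579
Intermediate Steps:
u = -1/19 (u = 1/((-13 + 15)*(1/(-2) - 9)) = 1/(2*(-½ - 9)) = 1/(2*(-19/2)) = 1/(-19) = -1/19 ≈ -0.052632)
(-15*u)*X = -15*(-1/19)*4 = (15/19)*4 = 60/19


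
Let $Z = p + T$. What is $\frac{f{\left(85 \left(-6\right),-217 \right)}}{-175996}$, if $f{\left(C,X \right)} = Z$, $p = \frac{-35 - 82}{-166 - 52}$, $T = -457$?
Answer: $\frac{99509}{38367128} \approx 0.0025936$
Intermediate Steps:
$p = \frac{117}{218}$ ($p = - \frac{117}{-218} = \left(-117\right) \left(- \frac{1}{218}\right) = \frac{117}{218} \approx 0.5367$)
$Z = - \frac{99509}{218}$ ($Z = \frac{117}{218} - 457 = - \frac{99509}{218} \approx -456.46$)
$f{\left(C,X \right)} = - \frac{99509}{218}$
$\frac{f{\left(85 \left(-6\right),-217 \right)}}{-175996} = - \frac{99509}{218 \left(-175996\right)} = \left(- \frac{99509}{218}\right) \left(- \frac{1}{175996}\right) = \frac{99509}{38367128}$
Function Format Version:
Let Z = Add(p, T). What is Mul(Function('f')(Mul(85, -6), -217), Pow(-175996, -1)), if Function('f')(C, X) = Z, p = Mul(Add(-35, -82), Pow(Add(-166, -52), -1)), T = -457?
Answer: Rational(99509, 38367128) ≈ 0.0025936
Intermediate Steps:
p = Rational(117, 218) (p = Mul(-117, Pow(-218, -1)) = Mul(-117, Rational(-1, 218)) = Rational(117, 218) ≈ 0.53670)
Z = Rational(-99509, 218) (Z = Add(Rational(117, 218), -457) = Rational(-99509, 218) ≈ -456.46)
Function('f')(C, X) = Rational(-99509, 218)
Mul(Function('f')(Mul(85, -6), -217), Pow(-175996, -1)) = Mul(Rational(-99509, 218), Pow(-175996, -1)) = Mul(Rational(-99509, 218), Rational(-1, 175996)) = Rational(99509, 38367128)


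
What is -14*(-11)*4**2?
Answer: 2464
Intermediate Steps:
-14*(-11)*4**2 = 154*16 = 2464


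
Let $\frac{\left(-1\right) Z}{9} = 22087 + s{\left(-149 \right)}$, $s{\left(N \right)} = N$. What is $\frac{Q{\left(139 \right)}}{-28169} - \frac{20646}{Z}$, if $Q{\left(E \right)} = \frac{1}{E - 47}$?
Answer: $\frac{2972494587}{28426690012} \approx 0.10457$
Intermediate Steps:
$Q{\left(E \right)} = \frac{1}{-47 + E}$
$Z = -197442$ ($Z = - 9 \left(22087 - 149\right) = \left(-9\right) 21938 = -197442$)
$\frac{Q{\left(139 \right)}}{-28169} - \frac{20646}{Z} = \frac{1}{\left(-47 + 139\right) \left(-28169\right)} - \frac{20646}{-197442} = \frac{1}{92} \left(- \frac{1}{28169}\right) - - \frac{1147}{10969} = \frac{1}{92} \left(- \frac{1}{28169}\right) + \frac{1147}{10969} = - \frac{1}{2591548} + \frac{1147}{10969} = \frac{2972494587}{28426690012}$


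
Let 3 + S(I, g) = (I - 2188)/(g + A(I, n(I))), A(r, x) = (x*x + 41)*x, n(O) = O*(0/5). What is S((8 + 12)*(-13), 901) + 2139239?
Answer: 113379364/53 ≈ 2.1392e+6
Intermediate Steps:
n(O) = 0 (n(O) = O*(0*(1/5)) = O*0 = 0)
A(r, x) = x*(41 + x**2) (A(r, x) = (x**2 + 41)*x = (41 + x**2)*x = x*(41 + x**2))
S(I, g) = -3 + (-2188 + I)/g (S(I, g) = -3 + (I - 2188)/(g + 0*(41 + 0**2)) = -3 + (-2188 + I)/(g + 0*(41 + 0)) = -3 + (-2188 + I)/(g + 0*41) = -3 + (-2188 + I)/(g + 0) = -3 + (-2188 + I)/g)
S((8 + 12)*(-13), 901) + 2139239 = (-2188 + (8 + 12)*(-13) - 3*901)/901 + 2139239 = (-2188 + 20*(-13) - 2703)/901 + 2139239 = (-2188 - 260 - 2703)/901 + 2139239 = (1/901)*(-5151) + 2139239 = -303/53 + 2139239 = 113379364/53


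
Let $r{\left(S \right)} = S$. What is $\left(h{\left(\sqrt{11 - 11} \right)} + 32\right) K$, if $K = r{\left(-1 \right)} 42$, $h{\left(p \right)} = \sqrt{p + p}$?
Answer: $-1344$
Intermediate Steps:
$h{\left(p \right)} = \sqrt{2} \sqrt{p}$ ($h{\left(p \right)} = \sqrt{2 p} = \sqrt{2} \sqrt{p}$)
$K = -42$ ($K = \left(-1\right) 42 = -42$)
$\left(h{\left(\sqrt{11 - 11} \right)} + 32\right) K = \left(\sqrt{2} \sqrt{\sqrt{11 - 11}} + 32\right) \left(-42\right) = \left(\sqrt{2} \sqrt{\sqrt{0}} + 32\right) \left(-42\right) = \left(\sqrt{2} \sqrt{0} + 32\right) \left(-42\right) = \left(\sqrt{2} \cdot 0 + 32\right) \left(-42\right) = \left(0 + 32\right) \left(-42\right) = 32 \left(-42\right) = -1344$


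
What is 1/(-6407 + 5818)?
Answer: -1/589 ≈ -0.0016978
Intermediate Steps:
1/(-6407 + 5818) = 1/(-589) = -1/589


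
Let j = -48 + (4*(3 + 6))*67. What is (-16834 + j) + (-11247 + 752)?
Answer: -24965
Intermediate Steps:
j = 2364 (j = -48 + (4*9)*67 = -48 + 36*67 = -48 + 2412 = 2364)
(-16834 + j) + (-11247 + 752) = (-16834 + 2364) + (-11247 + 752) = -14470 - 10495 = -24965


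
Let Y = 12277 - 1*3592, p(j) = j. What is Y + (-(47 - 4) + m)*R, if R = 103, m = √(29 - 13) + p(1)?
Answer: 4771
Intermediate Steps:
m = 5 (m = √(29 - 13) + 1 = √16 + 1 = 4 + 1 = 5)
Y = 8685 (Y = 12277 - 3592 = 8685)
Y + (-(47 - 4) + m)*R = 8685 + (-(47 - 4) + 5)*103 = 8685 + (-1*43 + 5)*103 = 8685 + (-43 + 5)*103 = 8685 - 38*103 = 8685 - 3914 = 4771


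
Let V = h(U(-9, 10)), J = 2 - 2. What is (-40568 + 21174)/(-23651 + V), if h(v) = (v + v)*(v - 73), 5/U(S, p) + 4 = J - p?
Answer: 1900612/2312663 ≈ 0.82183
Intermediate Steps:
J = 0
U(S, p) = 5/(-4 - p) (U(S, p) = 5/(-4 + (0 - p)) = 5/(-4 - p))
h(v) = 2*v*(-73 + v) (h(v) = (2*v)*(-73 + v) = 2*v*(-73 + v))
V = 5135/98 (V = 2*(-5/(4 + 10))*(-73 - 5/(4 + 10)) = 2*(-5/14)*(-73 - 5/14) = 2*(-5/14)*(-1027/14) = 5135/98 ≈ 52.398)
(-40568 + 21174)/(-23651 + V) = (-40568 + 21174)/(-23651 + 5135/98) = -19394/(-2312663/98) = -19394*(-98/2312663) = 1900612/2312663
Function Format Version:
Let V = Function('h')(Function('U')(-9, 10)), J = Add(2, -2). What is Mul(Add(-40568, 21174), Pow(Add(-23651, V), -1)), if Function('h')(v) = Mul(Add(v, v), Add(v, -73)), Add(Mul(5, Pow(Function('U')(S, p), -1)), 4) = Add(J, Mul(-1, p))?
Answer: Rational(1900612, 2312663) ≈ 0.82183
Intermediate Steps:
J = 0
Function('U')(S, p) = Mul(5, Pow(Add(-4, Mul(-1, p)), -1)) (Function('U')(S, p) = Mul(5, Pow(Add(-4, Add(0, Mul(-1, p))), -1)) = Mul(5, Pow(Add(-4, Mul(-1, p)), -1)))
Function('h')(v) = Mul(2, v, Add(-73, v)) (Function('h')(v) = Mul(Mul(2, v), Add(-73, v)) = Mul(2, v, Add(-73, v)))
V = Rational(5135, 98) (V = Mul(2, Mul(-5, Pow(Add(4, 10), -1)), Add(-73, Mul(-5, Pow(Add(4, 10), -1)))) = Mul(2, Mul(-5, Pow(14, -1)), Add(-73, Mul(-5, Pow(14, -1)))) = Mul(2, Mul(-5, Rational(1, 14)), Add(-73, Mul(-5, Rational(1, 14)))) = Mul(2, Rational(-5, 14), Add(-73, Rational(-5, 14))) = Mul(2, Rational(-5, 14), Rational(-1027, 14)) = Rational(5135, 98) ≈ 52.398)
Mul(Add(-40568, 21174), Pow(Add(-23651, V), -1)) = Mul(Add(-40568, 21174), Pow(Add(-23651, Rational(5135, 98)), -1)) = Mul(-19394, Pow(Rational(-2312663, 98), -1)) = Mul(-19394, Rational(-98, 2312663)) = Rational(1900612, 2312663)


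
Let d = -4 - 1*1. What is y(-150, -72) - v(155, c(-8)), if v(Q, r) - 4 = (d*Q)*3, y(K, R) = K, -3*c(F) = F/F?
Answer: 2171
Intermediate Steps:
c(F) = -1/3 (c(F) = -F/(3*F) = -1/3*1 = -1/3)
d = -5 (d = -4 - 1 = -5)
v(Q, r) = 4 - 15*Q (v(Q, r) = 4 - 5*Q*3 = 4 - 15*Q)
y(-150, -72) - v(155, c(-8)) = -150 - (4 - 15*155) = -150 - (4 - 2325) = -150 - 1*(-2321) = -150 + 2321 = 2171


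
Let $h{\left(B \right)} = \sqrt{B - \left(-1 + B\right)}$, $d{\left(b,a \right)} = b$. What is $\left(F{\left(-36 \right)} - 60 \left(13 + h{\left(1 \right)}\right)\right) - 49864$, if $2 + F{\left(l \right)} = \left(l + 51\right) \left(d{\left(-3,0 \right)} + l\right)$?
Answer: $-51291$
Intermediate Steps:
$F{\left(l \right)} = -2 + \left(-3 + l\right) \left(51 + l\right)$ ($F{\left(l \right)} = -2 + \left(l + 51\right) \left(-3 + l\right) = -2 + \left(51 + l\right) \left(-3 + l\right) = -2 + \left(-3 + l\right) \left(51 + l\right)$)
$h{\left(B \right)} = 1$ ($h{\left(B \right)} = \sqrt{1} = 1$)
$\left(F{\left(-36 \right)} - 60 \left(13 + h{\left(1 \right)}\right)\right) - 49864 = \left(\left(-155 + \left(-36\right)^{2} + 48 \left(-36\right)\right) - 60 \left(13 + 1\right)\right) - 49864 = \left(\left(-155 + 1296 - 1728\right) - 60 \cdot 14\right) - 49864 = \left(-587 - 840\right) - 49864 = -1427 - 49864 = -51291$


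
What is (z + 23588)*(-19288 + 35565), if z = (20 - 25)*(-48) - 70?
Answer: 386708966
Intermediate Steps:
z = 170 (z = -5*(-48) - 70 = 240 - 70 = 170)
(z + 23588)*(-19288 + 35565) = (170 + 23588)*(-19288 + 35565) = 23758*16277 = 386708966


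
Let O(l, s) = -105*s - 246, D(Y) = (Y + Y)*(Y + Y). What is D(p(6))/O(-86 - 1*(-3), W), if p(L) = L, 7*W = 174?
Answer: -6/119 ≈ -0.050420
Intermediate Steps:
W = 174/7 (W = (1/7)*174 = 174/7 ≈ 24.857)
D(Y) = 4*Y**2 (D(Y) = (2*Y)*(2*Y) = 4*Y**2)
O(l, s) = -246 - 105*s
D(p(6))/O(-86 - 1*(-3), W) = (4*6**2)/(-246 - 105*174/7) = (4*36)/(-246 - 2610) = 144/(-2856) = 144*(-1/2856) = -6/119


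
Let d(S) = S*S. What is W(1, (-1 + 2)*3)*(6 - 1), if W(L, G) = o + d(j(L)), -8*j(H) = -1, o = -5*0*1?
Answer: 5/64 ≈ 0.078125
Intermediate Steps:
o = 0 (o = 0*1 = 0)
j(H) = ⅛ (j(H) = -⅛*(-1) = ⅛)
d(S) = S²
W(L, G) = 1/64 (W(L, G) = 0 + (⅛)² = 0 + 1/64 = 1/64)
W(1, (-1 + 2)*3)*(6 - 1) = (6 - 1)/64 = (1/64)*5 = 5/64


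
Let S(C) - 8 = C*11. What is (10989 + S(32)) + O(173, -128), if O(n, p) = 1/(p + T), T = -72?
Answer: 2269799/200 ≈ 11349.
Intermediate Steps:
O(n, p) = 1/(-72 + p) (O(n, p) = 1/(p - 72) = 1/(-72 + p))
S(C) = 8 + 11*C (S(C) = 8 + C*11 = 8 + 11*C)
(10989 + S(32)) + O(173, -128) = (10989 + (8 + 11*32)) + 1/(-72 - 128) = (10989 + (8 + 352)) + 1/(-200) = (10989 + 360) - 1/200 = 11349 - 1/200 = 2269799/200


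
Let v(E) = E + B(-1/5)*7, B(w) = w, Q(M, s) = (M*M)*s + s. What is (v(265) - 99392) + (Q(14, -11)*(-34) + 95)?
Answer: -126777/5 ≈ -25355.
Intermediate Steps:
Q(M, s) = s + s*M² (Q(M, s) = M²*s + s = s*M² + s = s + s*M²)
v(E) = -7/5 + E (v(E) = E - 1/5*7 = E - 1*⅕*7 = E - ⅕*7 = E - 7/5 = -7/5 + E)
(v(265) - 99392) + (Q(14, -11)*(-34) + 95) = ((-7/5 + 265) - 99392) + (-11*(1 + 14²)*(-34) + 95) = (1318/5 - 99392) + (-11*(1 + 196)*(-34) + 95) = -495642/5 + (-11*197*(-34) + 95) = -495642/5 + (-2167*(-34) + 95) = -495642/5 + (73678 + 95) = -495642/5 + 73773 = -126777/5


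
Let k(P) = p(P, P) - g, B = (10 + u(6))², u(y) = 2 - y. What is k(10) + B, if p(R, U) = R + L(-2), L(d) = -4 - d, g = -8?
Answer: 52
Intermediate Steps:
B = 36 (B = (10 + (2 - 1*6))² = (10 + (2 - 6))² = (10 - 4)² = 6² = 36)
p(R, U) = -2 + R (p(R, U) = R + (-4 - 1*(-2)) = R + (-4 + 2) = R - 2 = -2 + R)
k(P) = 6 + P (k(P) = (-2 + P) - 1*(-8) = (-2 + P) + 8 = 6 + P)
k(10) + B = (6 + 10) + 36 = 16 + 36 = 52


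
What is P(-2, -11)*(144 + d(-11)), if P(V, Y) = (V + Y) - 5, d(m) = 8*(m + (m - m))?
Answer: -1008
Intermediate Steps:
d(m) = 8*m (d(m) = 8*(m + 0) = 8*m)
P(V, Y) = -5 + V + Y
P(-2, -11)*(144 + d(-11)) = (-5 - 2 - 11)*(144 + 8*(-11)) = -18*(144 - 88) = -18*56 = -1008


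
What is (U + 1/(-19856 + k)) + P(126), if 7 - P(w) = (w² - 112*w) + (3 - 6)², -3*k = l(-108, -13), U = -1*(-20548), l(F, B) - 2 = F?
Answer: 1116815281/59462 ≈ 18782.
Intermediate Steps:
l(F, B) = 2 + F
U = 20548
k = 106/3 (k = -(2 - 108)/3 = -⅓*(-106) = 106/3 ≈ 35.333)
P(w) = -2 - w² + 112*w (P(w) = 7 - ((w² - 112*w) + (3 - 6)²) = 7 - ((w² - 112*w) + (-3)²) = 7 - ((w² - 112*w) + 9) = 7 - (9 + w² - 112*w) = 7 + (-9 - w² + 112*w) = -2 - w² + 112*w)
(U + 1/(-19856 + k)) + P(126) = (20548 + 1/(-19856 + 106/3)) + (-2 - 1*126² + 112*126) = (20548 + 1/(-59462/3)) + (-2 - 1*15876 + 14112) = (20548 - 3/59462) + (-2 - 15876 + 14112) = 1221825173/59462 - 1766 = 1116815281/59462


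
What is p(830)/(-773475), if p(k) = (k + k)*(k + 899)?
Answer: -574028/154695 ≈ -3.7107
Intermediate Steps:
p(k) = 2*k*(899 + k) (p(k) = (2*k)*(899 + k) = 2*k*(899 + k))
p(830)/(-773475) = (2*830*(899 + 830))/(-773475) = (2*830*1729)*(-1/773475) = 2870140*(-1/773475) = -574028/154695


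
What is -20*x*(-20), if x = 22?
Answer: 8800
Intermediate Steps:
-20*x*(-20) = -20*22*(-20) = -440*(-20) = 8800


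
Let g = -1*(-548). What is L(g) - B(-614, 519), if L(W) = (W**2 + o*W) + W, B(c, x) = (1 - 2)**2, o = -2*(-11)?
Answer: 312907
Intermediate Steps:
o = 22
B(c, x) = 1 (B(c, x) = (-1)**2 = 1)
g = 548
L(W) = W**2 + 23*W (L(W) = (W**2 + 22*W) + W = W**2 + 23*W)
L(g) - B(-614, 519) = 548*(23 + 548) - 1*1 = 548*571 - 1 = 312908 - 1 = 312907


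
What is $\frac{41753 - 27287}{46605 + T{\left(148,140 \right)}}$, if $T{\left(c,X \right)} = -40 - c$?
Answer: $\frac{14466}{46417} \approx 0.31165$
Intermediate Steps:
$\frac{41753 - 27287}{46605 + T{\left(148,140 \right)}} = \frac{41753 - 27287}{46605 - 188} = \frac{14466}{46605 - 188} = \frac{14466}{46417}$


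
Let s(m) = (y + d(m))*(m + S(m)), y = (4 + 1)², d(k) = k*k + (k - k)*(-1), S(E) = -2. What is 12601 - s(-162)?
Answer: 4320717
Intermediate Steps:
d(k) = k² (d(k) = k² + 0*(-1) = k² + 0 = k²)
y = 25 (y = 5² = 25)
s(m) = (-2 + m)*(25 + m²) (s(m) = (25 + m²)*(m - 2) = (25 + m²)*(-2 + m) = (-2 + m)*(25 + m²))
12601 - s(-162) = 12601 - (-50 + (-162)³ - 2*(-162)² + 25*(-162)) = 12601 - (-50 - 4251528 - 2*26244 - 4050) = 12601 - (-50 - 4251528 - 52488 - 4050) = 12601 - 1*(-4308116) = 12601 + 4308116 = 4320717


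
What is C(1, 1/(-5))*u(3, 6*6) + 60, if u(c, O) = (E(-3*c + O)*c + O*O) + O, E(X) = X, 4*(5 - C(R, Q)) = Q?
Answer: 143913/20 ≈ 7195.6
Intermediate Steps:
C(R, Q) = 5 - Q/4
u(c, O) = O + O² + c*(O - 3*c) (u(c, O) = ((-3*c + O)*c + O*O) + O = ((O - 3*c)*c + O²) + O = (c*(O - 3*c) + O²) + O = (O² + c*(O - 3*c)) + O = O + O² + c*(O - 3*c))
C(1, 1/(-5))*u(3, 6*6) + 60 = (5 - ¼/(-5))*(6*6 + (6*6)² + 3*(6*6 - 3*3)) + 60 = (5 - ¼*(-⅕))*(36 + 36² + 3*(36 - 9)) + 60 = (5 + 1/20)*(36 + 1296 + 3*27) + 60 = 101*(36 + 1296 + 81)/20 + 60 = (101/20)*1413 + 60 = 142713/20 + 60 = 143913/20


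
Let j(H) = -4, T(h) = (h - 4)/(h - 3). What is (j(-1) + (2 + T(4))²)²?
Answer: 0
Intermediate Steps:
T(h) = (-4 + h)/(-3 + h)
(j(-1) + (2 + T(4))²)² = (-4 + (2 + (-4 + 4)/(-3 + 4))²)² = (-4 + (2 + 0/1)²)² = (-4 + (2 + 1*0)²)² = (-4 + (2 + 0)²)² = (-4 + 2²)² = (-4 + 4)² = 0² = 0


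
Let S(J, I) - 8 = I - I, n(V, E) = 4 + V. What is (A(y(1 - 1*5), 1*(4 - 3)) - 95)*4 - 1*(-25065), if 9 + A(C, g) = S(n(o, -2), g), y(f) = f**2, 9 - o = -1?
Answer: 24681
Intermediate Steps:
o = 10 (o = 9 - 1*(-1) = 9 + 1 = 10)
S(J, I) = 8 (S(J, I) = 8 + (I - I) = 8 + 0 = 8)
A(C, g) = -1 (A(C, g) = -9 + 8 = -1)
(A(y(1 - 1*5), 1*(4 - 3)) - 95)*4 - 1*(-25065) = (-1 - 95)*4 - 1*(-25065) = -96*4 + 25065 = -384 + 25065 = 24681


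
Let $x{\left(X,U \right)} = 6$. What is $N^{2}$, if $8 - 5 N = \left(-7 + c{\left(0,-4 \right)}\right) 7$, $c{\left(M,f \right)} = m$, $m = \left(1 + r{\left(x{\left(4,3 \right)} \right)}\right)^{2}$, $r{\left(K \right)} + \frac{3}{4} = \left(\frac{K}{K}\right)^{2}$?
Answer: $\frac{543169}{6400} \approx 84.87$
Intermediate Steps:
$r{\left(K \right)} = \frac{1}{4}$ ($r{\left(K \right)} = - \frac{3}{4} + \left(\frac{K}{K}\right)^{2} = - \frac{3}{4} + 1^{2} = - \frac{3}{4} + 1 = \frac{1}{4}$)
$m = \frac{25}{16}$ ($m = \left(1 + \frac{1}{4}\right)^{2} = \left(\frac{5}{4}\right)^{2} = \frac{25}{16} \approx 1.5625$)
$c{\left(M,f \right)} = \frac{25}{16}$
$N = \frac{737}{80}$ ($N = \frac{8}{5} - \frac{\left(-7 + \frac{25}{16}\right) 7}{5} = \frac{8}{5} - \frac{\left(- \frac{87}{16}\right) 7}{5} = \frac{8}{5} - - \frac{609}{80} = \frac{8}{5} + \frac{609}{80} = \frac{737}{80} \approx 9.2125$)
$N^{2} = \left(\frac{737}{80}\right)^{2} = \frac{543169}{6400}$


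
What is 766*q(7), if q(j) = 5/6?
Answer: 1915/3 ≈ 638.33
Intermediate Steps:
q(j) = 5/6 (q(j) = 5*(1/6) = 5/6)
766*q(7) = 766*(5/6) = 1915/3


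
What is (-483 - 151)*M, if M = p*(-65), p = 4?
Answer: 164840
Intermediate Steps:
M = -260 (M = 4*(-65) = -260)
(-483 - 151)*M = (-483 - 151)*(-260) = -634*(-260) = 164840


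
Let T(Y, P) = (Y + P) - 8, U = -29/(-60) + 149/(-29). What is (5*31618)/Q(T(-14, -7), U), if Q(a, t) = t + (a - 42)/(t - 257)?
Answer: -125236599371400/3472345021 ≈ -36067.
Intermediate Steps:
U = -8099/1740 (U = -29*(-1/60) + 149*(-1/29) = 29/60 - 149/29 = -8099/1740 ≈ -4.6546)
T(Y, P) = -8 + P + Y (T(Y, P) = (P + Y) - 8 = -8 + P + Y)
Q(a, t) = t + (-42 + a)/(-257 + t)
(5*31618)/Q(T(-14, -7), U) = (5*31618)/(((-42 + (-8 - 7 - 14) + (-8099/1740)² - 257*(-8099/1740))/(-257 - 8099/1740))) = 158090/(((-42 - 29 + 65593801/3027600 + 2081443/1740)/(-455279/1740))) = 158090/((-1740/455279*3472345021/3027600)) = 158090/(-3472345021/792185460) = 158090*(-792185460/3472345021) = -125236599371400/3472345021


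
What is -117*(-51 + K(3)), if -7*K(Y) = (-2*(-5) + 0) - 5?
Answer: 42354/7 ≈ 6050.6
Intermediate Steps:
K(Y) = -5/7 (K(Y) = -((-2*(-5) + 0) - 5)/7 = -((10 + 0) - 5)/7 = -(10 - 5)/7 = -⅐*5 = -5/7)
-117*(-51 + K(3)) = -117*(-51 - 5/7) = -117*(-362/7) = 42354/7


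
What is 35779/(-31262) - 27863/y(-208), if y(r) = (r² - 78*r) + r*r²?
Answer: -5499527555/4818349536 ≈ -1.1414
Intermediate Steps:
y(r) = r² + r³ - 78*r (y(r) = (r² - 78*r) + r³ = r² + r³ - 78*r)
35779/(-31262) - 27863/y(-208) = 35779/(-31262) - 27863*(-1/(208*(-78 - 208 + (-208)²))) = 35779*(-1/31262) - 27863*(-1/(208*(-78 - 208 + 43264))) = -35779/31262 - 27863/((-208*42978)) = -35779/31262 - 27863/(-8939424) = -35779/31262 - 27863*(-1/8939424) = -35779/31262 + 27863/8939424 = -5499527555/4818349536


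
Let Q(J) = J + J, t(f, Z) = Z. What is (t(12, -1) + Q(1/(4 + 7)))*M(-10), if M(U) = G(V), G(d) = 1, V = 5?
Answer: -9/11 ≈ -0.81818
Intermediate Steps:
M(U) = 1
Q(J) = 2*J
(t(12, -1) + Q(1/(4 + 7)))*M(-10) = (-1 + 2/(4 + 7))*1 = (-1 + 2/11)*1 = -9/11*1 = -9/11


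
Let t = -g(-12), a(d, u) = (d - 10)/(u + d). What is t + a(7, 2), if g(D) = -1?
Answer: 2/3 ≈ 0.66667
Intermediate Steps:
a(d, u) = (-10 + d)/(d + u)
t = 1 (t = -1*(-1) = 1)
t + a(7, 2) = 1 + (-10 + 7)/(7 + 2) = 1 - 3/9 = 1 + (1/9)*(-3) = 1 - 1/3 = 2/3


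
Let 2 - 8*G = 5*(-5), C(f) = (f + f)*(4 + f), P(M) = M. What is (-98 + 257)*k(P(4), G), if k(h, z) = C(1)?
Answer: 1590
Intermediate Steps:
C(f) = 2*f*(4 + f) (C(f) = (2*f)*(4 + f) = 2*f*(4 + f))
G = 27/8 (G = ¼ - 5*(-5)/8 = ¼ - ⅛*(-25) = ¼ + 25/8 = 27/8 ≈ 3.3750)
k(h, z) = 10 (k(h, z) = 2*1*(4 + 1) = 2*1*5 = 10)
(-98 + 257)*k(P(4), G) = (-98 + 257)*10 = 159*10 = 1590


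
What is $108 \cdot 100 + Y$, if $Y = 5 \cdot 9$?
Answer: $10845$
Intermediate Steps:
$Y = 45$
$108 \cdot 100 + Y = 108 \cdot 100 + 45 = 10800 + 45 = 10845$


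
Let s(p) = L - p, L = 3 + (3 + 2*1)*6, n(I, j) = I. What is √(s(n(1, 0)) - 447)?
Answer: I*√415 ≈ 20.372*I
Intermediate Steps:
L = 33 (L = 3 + (3 + 2)*6 = 3 + 5*6 = 3 + 30 = 33)
s(p) = 33 - p
√(s(n(1, 0)) - 447) = √((33 - 1*1) - 447) = √((33 - 1) - 447) = √(32 - 447) = √(-415) = I*√415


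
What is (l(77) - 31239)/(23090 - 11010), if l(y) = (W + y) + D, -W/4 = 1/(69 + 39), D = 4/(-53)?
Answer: -44592983/17286480 ≈ -2.5796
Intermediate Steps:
D = -4/53 (D = 4*(-1/53) = -4/53 ≈ -0.075472)
W = -1/27 (W = -4/(69 + 39) = -4/108 = -4*1/108 = -1/27 ≈ -0.037037)
l(y) = -161/1431 + y (l(y) = (-1/27 + y) - 4/53 = -161/1431 + y)
(l(77) - 31239)/(23090 - 11010) = ((-161/1431 + 77) - 31239)/(23090 - 11010) = (110026/1431 - 31239)/12080 = -44592983/1431*1/12080 = -44592983/17286480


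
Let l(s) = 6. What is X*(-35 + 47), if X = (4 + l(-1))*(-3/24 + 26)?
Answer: 3105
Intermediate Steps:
X = 1035/4 (X = (4 + 6)*(-3/24 + 26) = 10*(-3*1/24 + 26) = 10*(-⅛ + 26) = 10*(207/8) = 1035/4 ≈ 258.75)
X*(-35 + 47) = 1035*(-35 + 47)/4 = (1035/4)*12 = 3105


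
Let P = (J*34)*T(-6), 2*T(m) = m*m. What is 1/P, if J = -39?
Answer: -1/23868 ≈ -4.1897e-5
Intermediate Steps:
T(m) = m²/2 (T(m) = (m*m)/2 = m²/2)
P = -23868 (P = (-39*34)*((½)*(-6)²) = -663*36 = -1326*18 = -23868)
1/P = 1/(-23868) = -1/23868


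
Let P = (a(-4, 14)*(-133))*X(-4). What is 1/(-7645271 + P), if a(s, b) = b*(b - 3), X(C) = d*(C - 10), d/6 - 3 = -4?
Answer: -1/9365759 ≈ -1.0677e-7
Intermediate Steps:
d = -6 (d = 18 + 6*(-4) = 18 - 24 = -6)
X(C) = 60 - 6*C (X(C) = -6*(C - 10) = -6*(-10 + C) = 60 - 6*C)
a(s, b) = b*(-3 + b)
P = -1720488 (P = ((14*(-3 + 14))*(-133))*(60 - 6*(-4)) = ((14*11)*(-133))*(60 + 24) = (154*(-133))*84 = -20482*84 = -1720488)
1/(-7645271 + P) = 1/(-7645271 - 1720488) = 1/(-9365759) = -1/9365759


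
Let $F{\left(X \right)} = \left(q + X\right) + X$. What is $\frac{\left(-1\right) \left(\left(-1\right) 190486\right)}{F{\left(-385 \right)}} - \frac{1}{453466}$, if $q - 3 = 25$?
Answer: $- \frac{43189462609}{168235886} \approx -256.72$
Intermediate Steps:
$q = 28$ ($q = 3 + 25 = 28$)
$F{\left(X \right)} = 28 + 2 X$ ($F{\left(X \right)} = \left(28 + X\right) + X = 28 + 2 X$)
$\frac{\left(-1\right) \left(\left(-1\right) 190486\right)}{F{\left(-385 \right)}} - \frac{1}{453466} = \frac{\left(-1\right) \left(\left(-1\right) 190486\right)}{28 + 2 \left(-385\right)} - \frac{1}{453466} = \frac{\left(-1\right) \left(-190486\right)}{28 - 770} - \frac{1}{453466} = \frac{190486}{-742} - \frac{1}{453466} = 190486 \left(- \frac{1}{742}\right) - \frac{1}{453466} = - \frac{95243}{371} - \frac{1}{453466} = - \frac{43189462609}{168235886}$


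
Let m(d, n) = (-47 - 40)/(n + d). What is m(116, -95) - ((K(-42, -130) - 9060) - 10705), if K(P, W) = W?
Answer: 139236/7 ≈ 19891.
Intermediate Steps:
m(d, n) = -87/(d + n)
m(116, -95) - ((K(-42, -130) - 9060) - 10705) = -87/(116 - 95) - ((-130 - 9060) - 10705) = -87/21 - (-9190 - 10705) = -87*1/21 - 1*(-19895) = -29/7 + 19895 = 139236/7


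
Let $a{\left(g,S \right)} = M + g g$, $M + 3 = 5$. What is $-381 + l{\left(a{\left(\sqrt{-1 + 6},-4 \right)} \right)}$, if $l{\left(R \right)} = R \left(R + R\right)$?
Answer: $-283$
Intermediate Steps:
$M = 2$ ($M = -3 + 5 = 2$)
$a{\left(g,S \right)} = 2 + g^{2}$ ($a{\left(g,S \right)} = 2 + g g = 2 + g^{2}$)
$l{\left(R \right)} = 2 R^{2}$ ($l{\left(R \right)} = R 2 R = 2 R^{2}$)
$-381 + l{\left(a{\left(\sqrt{-1 + 6},-4 \right)} \right)} = -381 + 2 \left(2 + \left(\sqrt{-1 + 6}\right)^{2}\right)^{2} = -381 + 2 \left(2 + \left(\sqrt{5}\right)^{2}\right)^{2} = -381 + 2 \left(2 + 5\right)^{2} = -381 + 2 \cdot 7^{2} = -381 + 2 \cdot 49 = -381 + 98 = -283$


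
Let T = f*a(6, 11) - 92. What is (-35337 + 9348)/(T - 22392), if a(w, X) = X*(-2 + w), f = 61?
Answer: 8663/6600 ≈ 1.3126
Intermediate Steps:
T = 2592 (T = 61*(11*(-2 + 6)) - 92 = 61*(11*4) - 92 = 61*44 - 92 = 2684 - 92 = 2592)
(-35337 + 9348)/(T - 22392) = (-35337 + 9348)/(2592 - 22392) = -25989/(-19800) = -25989*(-1/19800) = 8663/6600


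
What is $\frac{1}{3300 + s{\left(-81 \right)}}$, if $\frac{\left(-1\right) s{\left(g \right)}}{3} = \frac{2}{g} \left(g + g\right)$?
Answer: $\frac{1}{3288} \approx 0.00030414$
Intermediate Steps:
$s{\left(g \right)} = -12$ ($s{\left(g \right)} = - 3 \frac{2}{g} \left(g + g\right) = - 3 \frac{2}{g} 2 g = \left(-3\right) 4 = -12$)
$\frac{1}{3300 + s{\left(-81 \right)}} = \frac{1}{3300 - 12} = \frac{1}{3288}$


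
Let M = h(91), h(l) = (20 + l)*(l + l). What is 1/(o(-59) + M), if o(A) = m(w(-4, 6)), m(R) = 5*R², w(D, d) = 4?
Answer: 1/20282 ≈ 4.9305e-5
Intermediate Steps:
o(A) = 80 (o(A) = 5*4² = 5*16 = 80)
h(l) = 2*l*(20 + l) (h(l) = (20 + l)*(2*l) = 2*l*(20 + l))
M = 20202 (M = 2*91*(20 + 91) = 2*91*111 = 20202)
1/(o(-59) + M) = 1/(80 + 20202) = 1/20282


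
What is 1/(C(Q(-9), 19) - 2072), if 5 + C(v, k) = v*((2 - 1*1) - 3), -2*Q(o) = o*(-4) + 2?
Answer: -1/2039 ≈ -0.00049044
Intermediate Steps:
Q(o) = -1 + 2*o (Q(o) = -(o*(-4) + 2)/2 = -(-4*o + 2)/2 = -(2 - 4*o)/2 = -1 + 2*o)
C(v, k) = -5 - 2*v (C(v, k) = -5 + v*((2 - 1*1) - 3) = -5 + v*((2 - 1) - 3) = -5 + v*(1 - 3) = -5 + v*(-2) = -5 - 2*v)
1/(C(Q(-9), 19) - 2072) = 1/((-5 - 2*(-1 + 2*(-9))) - 2072) = 1/((-5 - 2*(-1 - 18)) - 2072) = 1/((-5 - 2*(-19)) - 2072) = 1/((-5 + 38) - 2072) = 1/(33 - 2072) = 1/(-2039) = -1/2039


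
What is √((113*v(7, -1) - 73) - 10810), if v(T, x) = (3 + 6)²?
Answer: I*√1730 ≈ 41.593*I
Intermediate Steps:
v(T, x) = 81 (v(T, x) = 9² = 81)
√((113*v(7, -1) - 73) - 10810) = √((113*81 - 73) - 10810) = √((9153 - 73) - 10810) = √(9080 - 10810) = √(-1730) = I*√1730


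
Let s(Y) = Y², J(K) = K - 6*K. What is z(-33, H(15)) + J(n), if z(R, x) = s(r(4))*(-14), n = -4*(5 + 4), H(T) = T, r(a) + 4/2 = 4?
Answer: 124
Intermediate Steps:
r(a) = 2 (r(a) = -2 + 4 = 2)
n = -36 (n = -4*9 = -36)
J(K) = -5*K
z(R, x) = -56 (z(R, x) = 2²*(-14) = 4*(-14) = -56)
z(-33, H(15)) + J(n) = -56 - 5*(-36) = -56 + 180 = 124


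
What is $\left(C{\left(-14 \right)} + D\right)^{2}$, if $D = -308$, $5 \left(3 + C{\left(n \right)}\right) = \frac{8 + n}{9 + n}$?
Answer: $\frac{60357361}{625} \approx 96572.0$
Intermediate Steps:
$C{\left(n \right)} = -3 + \frac{8 + n}{5 \left(9 + n\right)}$ ($C{\left(n \right)} = -3 + \frac{\left(8 + n\right) \frac{1}{9 + n}}{5} = -3 + \frac{\frac{1}{9 + n} \left(8 + n\right)}{5} = -3 + \frac{8 + n}{5 \left(9 + n\right)}$)
$\left(C{\left(-14 \right)} + D\right)^{2} = \left(\frac{-127 - -196}{5 \left(9 - 14\right)} - 308\right)^{2} = \left(\frac{-127 + 196}{5 \left(-5\right)} - 308\right)^{2} = \left(\frac{1}{5} \left(- \frac{1}{5}\right) 69 - 308\right)^{2} = \left(- \frac{69}{25} - 308\right)^{2} = \left(- \frac{7769}{25}\right)^{2} = \frac{60357361}{625}$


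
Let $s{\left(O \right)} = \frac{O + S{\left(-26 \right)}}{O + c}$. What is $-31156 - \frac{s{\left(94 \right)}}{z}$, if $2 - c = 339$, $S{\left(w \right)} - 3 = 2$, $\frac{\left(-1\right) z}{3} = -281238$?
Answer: $- \frac{709742341357}{22780278} \approx -31156.0$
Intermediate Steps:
$z = 843714$ ($z = \left(-3\right) \left(-281238\right) = 843714$)
$S{\left(w \right)} = 5$ ($S{\left(w \right)} = 3 + 2 = 5$)
$c = -337$ ($c = 2 - 339 = -337$)
$s{\left(O \right)} = \frac{5 + O}{-337 + O}$ ($s{\left(O \right)} = \frac{O + 5}{O - 337} = \frac{5 + O}{-337 + O}$)
$-31156 - \frac{s{\left(94 \right)}}{z} = -31156 - \frac{\frac{1}{-337 + 94} \left(5 + 94\right)}{843714} = -31156 - \frac{1}{-243} \cdot 99 \cdot \frac{1}{843714} = -31156 - \left(- \frac{1}{243}\right) 99 \cdot \frac{1}{843714} = -31156 - \left(- \frac{11}{27}\right) \frac{1}{843714} = -31156 - - \frac{11}{22780278} = -31156 + \frac{11}{22780278} = - \frac{709742341357}{22780278}$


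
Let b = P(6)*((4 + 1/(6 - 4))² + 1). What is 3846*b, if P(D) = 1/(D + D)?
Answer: 54485/8 ≈ 6810.6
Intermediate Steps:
P(D) = 1/(2*D)
b = 85/48 (b = ((½)/6)*((4 + 1/(6 - 4))² + 1) = ((½)*(⅙))*((4 + 1/2)² + 1) = ((4 + ½)² + 1)/12 = ((9/2)² + 1)/12 = (81/4 + 1)/12 = (1/12)*(85/4) = 85/48 ≈ 1.7708)
3846*b = 3846*(85/48) = 54485/8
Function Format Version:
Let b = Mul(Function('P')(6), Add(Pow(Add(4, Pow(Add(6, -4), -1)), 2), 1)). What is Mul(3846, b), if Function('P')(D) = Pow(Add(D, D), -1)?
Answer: Rational(54485, 8) ≈ 6810.6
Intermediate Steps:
Function('P')(D) = Mul(Rational(1, 2), Pow(D, -1)) (Function('P')(D) = Pow(Mul(2, D), -1) = Mul(Rational(1, 2), Pow(D, -1)))
b = Rational(85, 48) (b = Mul(Mul(Rational(1, 2), Pow(6, -1)), Add(Pow(Add(4, Pow(Add(6, -4), -1)), 2), 1)) = Mul(Mul(Rational(1, 2), Rational(1, 6)), Add(Pow(Add(4, Pow(2, -1)), 2), 1)) = Mul(Rational(1, 12), Add(Pow(Add(4, Rational(1, 2)), 2), 1)) = Mul(Rational(1, 12), Add(Pow(Rational(9, 2), 2), 1)) = Mul(Rational(1, 12), Add(Rational(81, 4), 1)) = Mul(Rational(1, 12), Rational(85, 4)) = Rational(85, 48) ≈ 1.7708)
Mul(3846, b) = Mul(3846, Rational(85, 48)) = Rational(54485, 8)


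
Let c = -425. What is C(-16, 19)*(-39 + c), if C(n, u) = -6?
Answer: 2784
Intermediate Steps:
C(-16, 19)*(-39 + c) = -6*(-39 - 425) = -6*(-464) = 2784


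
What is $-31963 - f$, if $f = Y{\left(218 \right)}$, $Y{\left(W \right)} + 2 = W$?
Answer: $-32179$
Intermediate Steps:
$Y{\left(W \right)} = -2 + W$
$f = 216$ ($f = -2 + 218 = 216$)
$-31963 - f = -31963 - 216 = -32179$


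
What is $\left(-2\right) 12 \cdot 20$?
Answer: $-480$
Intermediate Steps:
$\left(-2\right) 12 \cdot 20 = \left(-24\right) 20 = -480$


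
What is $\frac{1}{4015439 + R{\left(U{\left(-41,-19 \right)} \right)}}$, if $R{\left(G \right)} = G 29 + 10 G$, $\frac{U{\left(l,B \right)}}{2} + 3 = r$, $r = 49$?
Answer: $\frac{1}{4019027} \approx 2.4882 \cdot 10^{-7}$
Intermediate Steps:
$U{\left(l,B \right)} = 92$ ($U{\left(l,B \right)} = -6 + 2 \cdot 49 = -6 + 98 = 92$)
$R{\left(G \right)} = 39 G$ ($R{\left(G \right)} = 29 G + 10 G = 39 G$)
$\frac{1}{4015439 + R{\left(U{\left(-41,-19 \right)} \right)}} = \frac{1}{4015439 + 39 \cdot 92} = \frac{1}{4015439 + 3588} = \frac{1}{4019027}$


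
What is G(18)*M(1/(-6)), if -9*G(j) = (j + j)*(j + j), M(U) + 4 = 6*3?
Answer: -2016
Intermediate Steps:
M(U) = 14 (M(U) = -4 + 6*3 = -4 + 18 = 14)
G(j) = -4*j**2/9 (G(j) = -(j + j)*(j + j)/9 = -2*j*2*j/9 = -4*j**2/9)
G(18)*M(1/(-6)) = -4/9*18**2*14 = -4/9*324*14 = -144*14 = -2016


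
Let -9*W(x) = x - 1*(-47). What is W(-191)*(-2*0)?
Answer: 0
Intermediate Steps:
W(x) = -47/9 - x/9 (W(x) = -(x - 1*(-47))/9 = -(x + 47)/9 = -(47 + x)/9 = -47/9 - x/9)
W(-191)*(-2*0) = (-47/9 - 1/9*(-191))*(-2*0) = (-47/9 + 191/9)*0 = 16*0 = 0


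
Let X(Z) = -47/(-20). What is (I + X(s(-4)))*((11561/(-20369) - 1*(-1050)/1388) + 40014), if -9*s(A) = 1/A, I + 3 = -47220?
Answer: -106840312340024147/56544344 ≈ -1.8895e+9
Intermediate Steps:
I = -47223 (I = -3 - 47220 = -47223)
s(A) = -1/(9*A)
X(Z) = 47/20 (X(Z) = -47*(-1/20) = 47/20)
(I + X(s(-4)))*((11561/(-20369) - 1*(-1050)/1388) + 40014) = (-47223 + 47/20)*((11561/(-20369) - 1*(-1050)/1388) + 40014) = -944413*((11561*(-1/20369) + 1050*(1/1388)) + 40014)/20 = -944413*((-11561/20369 + 525/694) + 40014)/20 = -944413*(2670391/14136086 + 40014)/20 = -944413/20*565644015595/14136086 = -106840312340024147/56544344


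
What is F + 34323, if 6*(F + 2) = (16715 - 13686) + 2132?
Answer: 211087/6 ≈ 35181.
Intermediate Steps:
F = 5149/6 (F = -2 + ((16715 - 13686) + 2132)/6 = -2 + (3029 + 2132)/6 = -2 + (⅙)*5161 = -2 + 5161/6 = 5149/6 ≈ 858.17)
F + 34323 = 5149/6 + 34323 = 211087/6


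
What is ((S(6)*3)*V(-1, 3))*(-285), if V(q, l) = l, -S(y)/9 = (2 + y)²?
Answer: 1477440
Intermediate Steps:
S(y) = -9*(2 + y)²
((S(6)*3)*V(-1, 3))*(-285) = ((-9*(2 + 6)²*3)*3)*(-285) = ((-9*8²*3)*3)*(-285) = ((-9*64*3)*3)*(-285) = (-576*3*3)*(-285) = -1728*3*(-285) = -5184*(-285) = 1477440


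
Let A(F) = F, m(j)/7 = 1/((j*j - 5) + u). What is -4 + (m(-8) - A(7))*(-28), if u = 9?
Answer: 3215/17 ≈ 189.12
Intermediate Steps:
m(j) = 7/(4 + j²) (m(j) = 7/((j*j - 5) + 9) = 7/((j² - 5) + 9) = 7/((-5 + j²) + 9) = 7/(4 + j²))
-4 + (m(-8) - A(7))*(-28) = -4 + (7/(4 + (-8)²) - 1*7)*(-28) = -4 + (7/(4 + 64) - 7)*(-28) = -4 + (7/68 - 7)*(-28) = -4 - 469/68*(-28) = -4 + 3283/17 = 3215/17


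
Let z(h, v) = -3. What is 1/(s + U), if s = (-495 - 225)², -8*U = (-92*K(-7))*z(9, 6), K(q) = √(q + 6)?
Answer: 230400/119439360529 + 46*I/358318081587 ≈ 1.929e-6 + 1.2838e-10*I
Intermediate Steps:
K(q) = √(6 + q)
U = -69*I/2 (U = -(-92*√(6 - 7))*(-3)/8 = -(-92*I)*(-3)/8 = -69*I/2 ≈ -34.5*I)
s = 518400 (s = (-720)² = 518400)
1/(s + U) = 1/(518400 - 69*I/2) = 4*(518400 + 69*I/2)/1074954244761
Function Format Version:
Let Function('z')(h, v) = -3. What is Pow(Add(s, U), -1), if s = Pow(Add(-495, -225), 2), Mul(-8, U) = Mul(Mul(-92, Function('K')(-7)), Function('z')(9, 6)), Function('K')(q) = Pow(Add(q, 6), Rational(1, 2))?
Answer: Add(Rational(230400, 119439360529), Mul(Rational(46, 358318081587), I)) ≈ Add(1.9290e-6, Mul(1.2838e-10, I))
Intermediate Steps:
Function('K')(q) = Pow(Add(6, q), Rational(1, 2))
U = Mul(Rational(-69, 2), I) (U = Mul(Rational(-1, 8), Mul(Mul(-92, Pow(Add(6, -7), Rational(1, 2))), -3)) = Mul(Rational(-1, 8), Mul(Mul(-92, Pow(-1, Rational(1, 2))), -3)) = Mul(Rational(-1, 8), Mul(Mul(-92, I), -3)) = Mul(Rational(-1, 8), Mul(276, I)) = Mul(Rational(-69, 2), I) ≈ Mul(-34.500, I))
s = 518400 (s = Pow(-720, 2) = 518400)
Pow(Add(s, U), -1) = Pow(Add(518400, Mul(Rational(-69, 2), I)), -1) = Mul(Rational(4, 1074954244761), Add(518400, Mul(Rational(69, 2), I)))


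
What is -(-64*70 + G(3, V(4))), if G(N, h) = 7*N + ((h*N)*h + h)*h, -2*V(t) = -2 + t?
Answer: 4461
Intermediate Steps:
V(t) = 1 - t/2 (V(t) = -(-2 + t)/2 = 1 - t/2)
G(N, h) = 7*N + h*(h + N*h²) (G(N, h) = 7*N + ((N*h)*h + h)*h = 7*N + (N*h² + h)*h = 7*N + (h + N*h²)*h = 7*N + h*(h + N*h²))
-(-64*70 + G(3, V(4))) = -(-64*70 + ((1 - ½*4)² + 7*3 + 3*(1 - ½*4)³)) = -(-4480 + ((1 - 2)² + 21 + 3*(1 - 2)³)) = -(-4480 + ((-1)² + 21 + 3*(-1)³)) = -(-4480 + (1 + 21 + 3*(-1))) = -(-4480 + (1 + 21 - 3)) = -(-4480 + 19) = -1*(-4461) = 4461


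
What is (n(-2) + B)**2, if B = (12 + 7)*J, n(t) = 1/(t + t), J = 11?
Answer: 697225/16 ≈ 43577.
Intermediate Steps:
n(t) = 1/(2*t)
B = 209 (B = (12 + 7)*11 = 19*11 = 209)
(n(-2) + B)**2 = ((1/2)/(-2) + 209)**2 = ((1/2)*(-1/2) + 209)**2 = (-1/4 + 209)**2 = (835/4)**2 = 697225/16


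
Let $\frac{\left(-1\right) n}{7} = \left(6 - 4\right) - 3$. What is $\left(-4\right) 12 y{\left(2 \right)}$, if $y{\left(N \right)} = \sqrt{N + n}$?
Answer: $-144$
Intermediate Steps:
$n = 7$ ($n = - 7 \left(\left(6 - 4\right) - 3\right) = - 7 \left(2 + \left(-3 + 0\right)\right) = - 7 \left(2 - 3\right) = \left(-7\right) \left(-1\right) = 7$)
$y{\left(N \right)} = \sqrt{7 + N}$ ($y{\left(N \right)} = \sqrt{N + 7} = \sqrt{7 + N}$)
$\left(-4\right) 12 y{\left(2 \right)} = \left(-4\right) 12 \sqrt{7 + 2} = - 48 \sqrt{9} = \left(-48\right) 3 = -144$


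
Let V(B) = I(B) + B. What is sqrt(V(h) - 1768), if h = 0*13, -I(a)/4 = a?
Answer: 2*I*sqrt(442) ≈ 42.048*I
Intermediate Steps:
I(a) = -4*a
h = 0
V(B) = -3*B (V(B) = -4*B + B = -3*B)
sqrt(V(h) - 1768) = sqrt(-3*0 - 1768) = sqrt(0 - 1768) = sqrt(-1768) = 2*I*sqrt(442)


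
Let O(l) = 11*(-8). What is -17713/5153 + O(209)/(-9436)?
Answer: -41671601/12155927 ≈ -3.4281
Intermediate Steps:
O(l) = -88
-17713/5153 + O(209)/(-9436) = -17713/5153 - 88/(-9436) = -17713*1/5153 - 88*(-1/9436) = -17713/5153 + 22/2359 = -41671601/12155927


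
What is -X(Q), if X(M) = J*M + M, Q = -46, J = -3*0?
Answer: 46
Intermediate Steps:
J = 0
X(M) = M (X(M) = 0*M + M = 0 + M = M)
-X(Q) = -1*(-46) = 46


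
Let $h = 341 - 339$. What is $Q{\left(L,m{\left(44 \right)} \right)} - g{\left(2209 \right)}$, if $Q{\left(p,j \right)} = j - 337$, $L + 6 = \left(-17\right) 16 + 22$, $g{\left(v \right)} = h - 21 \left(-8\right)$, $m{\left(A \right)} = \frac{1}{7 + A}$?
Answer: $- \frac{25856}{51} \approx -506.98$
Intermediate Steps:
$h = 2$ ($h = 341 - 339 = 2$)
$g{\left(v \right)} = 170$ ($g{\left(v \right)} = 2 - 21 \left(-8\right) = 2 - -168 = 2 + 168 = 170$)
$L = -256$ ($L = -6 + \left(\left(-17\right) 16 + 22\right) = -6 + \left(-272 + 22\right) = -6 - 250 = -256$)
$Q{\left(p,j \right)} = -337 + j$
$Q{\left(L,m{\left(44 \right)} \right)} - g{\left(2209 \right)} = \left(-337 + \frac{1}{7 + 44}\right) - 170 = \left(-337 + \frac{1}{51}\right) - 170 = - \frac{17186}{51} - 170 = - \frac{25856}{51}$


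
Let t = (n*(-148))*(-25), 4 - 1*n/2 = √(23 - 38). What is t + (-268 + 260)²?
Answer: 29664 - 7400*I*√15 ≈ 29664.0 - 28660.0*I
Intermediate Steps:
n = 8 - 2*I*√15 (n = 8 - 2*√(23 - 38) = 8 - 2*I*√15 ≈ 8.0 - 7.746*I)
t = 29600 - 7400*I*√15 (t = ((8 - 2*I*√15)*(-148))*(-25) = (-1184 + 296*I*√15)*(-25) = 29600 - 7400*I*√15 ≈ 29600.0 - 28660.0*I)
t + (-268 + 260)² = (29600 - 7400*I*√15) + (-268 + 260)² = (29600 - 7400*I*√15) + (-8)² = (29600 - 7400*I*√15) + 64 = 29664 - 7400*I*√15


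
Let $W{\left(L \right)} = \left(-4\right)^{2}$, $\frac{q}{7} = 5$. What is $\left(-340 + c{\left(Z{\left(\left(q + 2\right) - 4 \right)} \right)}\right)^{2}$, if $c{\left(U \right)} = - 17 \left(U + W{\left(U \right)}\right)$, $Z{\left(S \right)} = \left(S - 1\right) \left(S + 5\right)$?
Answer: $453008656$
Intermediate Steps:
$q = 35$ ($q = 7 \cdot 5 = 35$)
$W{\left(L \right)} = 16$
$Z{\left(S \right)} = \left(-1 + S\right) \left(5 + S\right)$
$c{\left(U \right)} = -272 - 17 U$ ($c{\left(U \right)} = - 17 \left(U + 16\right) = - 17 \left(16 + U\right) = -272 - 17 U$)
$\left(-340 + c{\left(Z{\left(\left(q + 2\right) - 4 \right)} \right)}\right)^{2} = \left(-340 - \left(272 + 17 \left(-5 + \left(\left(35 + 2\right) - 4\right)^{2} + 4 \left(\left(35 + 2\right) - 4\right)\right)\right)\right)^{2} = \left(-340 - \left(272 + 17 \left(-5 + \left(37 - 4\right)^{2} + 4 \left(37 - 4\right)\right)\right)\right)^{2} = \left(-340 - \left(272 + 17 \left(-5 + 33^{2} + 4 \cdot 33\right)\right)\right)^{2} = \left(-340 - \left(272 + 17 \left(-5 + 1089 + 132\right)\right)\right)^{2} = \left(-340 - 20944\right)^{2} = \left(-21284\right)^{2} = 453008656$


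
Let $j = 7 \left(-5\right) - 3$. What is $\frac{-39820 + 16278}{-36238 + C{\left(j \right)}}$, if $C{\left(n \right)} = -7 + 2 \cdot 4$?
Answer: $\frac{23542}{36237} \approx 0.64967$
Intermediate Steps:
$j = -38$ ($j = -35 - 3 = -38$)
$C{\left(n \right)} = 1$ ($C{\left(n \right)} = -7 + 8 = 1$)
$\frac{-39820 + 16278}{-36238 + C{\left(j \right)}} = \frac{-39820 + 16278}{-36238 + 1} = - \frac{23542}{-36237} = \left(-23542\right) \left(- \frac{1}{36237}\right) = \frac{23542}{36237}$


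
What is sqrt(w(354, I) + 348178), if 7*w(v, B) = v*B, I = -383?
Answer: 4*sqrt(1006978)/7 ≈ 573.42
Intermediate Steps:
w(v, B) = B*v/7 (w(v, B) = (v*B)/7 = (B*v)/7 = B*v/7)
sqrt(w(354, I) + 348178) = sqrt((1/7)*(-383)*354 + 348178) = sqrt(-135582/7 + 348178) = sqrt(2301664/7) = 4*sqrt(1006978)/7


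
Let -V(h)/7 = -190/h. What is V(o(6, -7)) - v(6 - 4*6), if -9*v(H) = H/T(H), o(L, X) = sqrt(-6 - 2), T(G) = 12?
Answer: -1/6 - 665*I*sqrt(2)/2 ≈ -0.16667 - 470.23*I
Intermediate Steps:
o(L, X) = 2*I*sqrt(2) (o(L, X) = sqrt(-8) = 2*I*sqrt(2))
V(h) = 1330/h (V(h) = -(-1330)/h = 1330/h)
v(H) = -H/108 (v(H) = -H/(9*12) = -H/108)
V(o(6, -7)) - v(6 - 4*6) = 1330/((2*I*sqrt(2))) - (-1)*(6 - 4*6)/108 = 1330*(-I*sqrt(2)/4) - (-1)*(6 - 24)/108 = -665*I*sqrt(2)/2 - (-1)*(-18)/108 = -665*I*sqrt(2)/2 - 1*1/6 = -665*I*sqrt(2)/2 - 1/6 = -1/6 - 665*I*sqrt(2)/2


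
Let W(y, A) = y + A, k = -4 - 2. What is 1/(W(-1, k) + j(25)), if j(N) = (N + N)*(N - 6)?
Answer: 1/943 ≈ 0.0010604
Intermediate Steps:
j(N) = 2*N*(-6 + N) (j(N) = (2*N)*(-6 + N) = 2*N*(-6 + N))
k = -6
W(y, A) = A + y
1/(W(-1, k) + j(25)) = 1/((-6 - 1) + 2*25*(-6 + 25)) = 1/(-7 + 2*25*19) = 1/(-7 + 950) = 1/943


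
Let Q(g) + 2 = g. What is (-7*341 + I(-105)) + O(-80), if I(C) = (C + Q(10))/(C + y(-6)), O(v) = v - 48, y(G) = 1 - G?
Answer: -246373/98 ≈ -2514.0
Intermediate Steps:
O(v) = -48 + v
Q(g) = -2 + g
I(C) = (8 + C)/(7 + C) (I(C) = (C + (-2 + 10))/(C + (1 - 1*(-6))) = (C + 8)/(C + (1 + 6)) = (8 + C)/(C + 7) = (8 + C)/(7 + C))
(-7*341 + I(-105)) + O(-80) = (-7*341 + (8 - 105)/(7 - 105)) + (-48 - 80) = (-2387 - 97/(-98)) - 128 = (-2387 - 1/98*(-97)) - 128 = (-2387 + 97/98) - 128 = -233829/98 - 128 = -246373/98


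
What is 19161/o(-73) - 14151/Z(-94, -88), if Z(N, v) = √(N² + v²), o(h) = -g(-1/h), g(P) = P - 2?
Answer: 1398753/145 - 14151*√4145/8290 ≈ 9536.7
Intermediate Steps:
g(P) = -2 + P
o(h) = 2 + 1/h (o(h) = -(-2 - 1/h) = 2 + 1/h)
19161/o(-73) - 14151/Z(-94, -88) = 19161/(2 + 1/(-73)) - 14151/√((-94)² + (-88)²) = 19161/(2 - 1/73) - 14151/√(8836 + 7744) = 19161/(145/73) - 14151*√4145/8290 = 19161*(73/145) - 14151*√4145/8290 = 1398753/145 - 14151*√4145/8290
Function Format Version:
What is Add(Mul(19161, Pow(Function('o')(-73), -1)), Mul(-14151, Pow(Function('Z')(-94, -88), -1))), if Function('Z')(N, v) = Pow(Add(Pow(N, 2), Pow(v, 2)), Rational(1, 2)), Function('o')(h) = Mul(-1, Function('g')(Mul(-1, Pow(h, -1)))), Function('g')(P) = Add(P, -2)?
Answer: Add(Rational(1398753, 145), Mul(Rational(-14151, 8290), Pow(4145, Rational(1, 2)))) ≈ 9536.7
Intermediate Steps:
Function('g')(P) = Add(-2, P)
Function('o')(h) = Add(2, Pow(h, -1)) (Function('o')(h) = Mul(-1, Add(-2, Mul(-1, Pow(h, -1)))) = Add(2, Pow(h, -1)))
Add(Mul(19161, Pow(Function('o')(-73), -1)), Mul(-14151, Pow(Function('Z')(-94, -88), -1))) = Add(Mul(19161, Pow(Add(2, Pow(-73, -1)), -1)), Mul(-14151, Pow(Pow(Add(Pow(-94, 2), Pow(-88, 2)), Rational(1, 2)), -1))) = Add(Mul(19161, Pow(Add(2, Rational(-1, 73)), -1)), Mul(-14151, Pow(Pow(Add(8836, 7744), Rational(1, 2)), -1))) = Add(Mul(19161, Pow(Rational(145, 73), -1)), Mul(-14151, Pow(Pow(16580, Rational(1, 2)), -1))) = Add(Mul(19161, Rational(73, 145)), Mul(-14151, Pow(Mul(2, Pow(4145, Rational(1, 2))), -1))) = Add(Rational(1398753, 145), Mul(-14151, Mul(Rational(1, 8290), Pow(4145, Rational(1, 2))))) = Add(Rational(1398753, 145), Mul(Rational(-14151, 8290), Pow(4145, Rational(1, 2))))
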